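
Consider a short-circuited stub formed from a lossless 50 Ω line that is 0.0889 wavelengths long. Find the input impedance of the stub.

Z_in ≈ +j31.2 Ω

βl = 2π × 0.0889 = 32°
tan(βl) = 0.625
For a short-circuited stub, Z_in = jZ_0·tan(βl)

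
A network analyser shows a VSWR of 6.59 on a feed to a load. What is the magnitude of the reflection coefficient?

|Γ| = (S − 1)/(S + 1) = (6.59 − 1)/(6.59 + 1) = 5.59/7.59

|Γ| ≈ 0.736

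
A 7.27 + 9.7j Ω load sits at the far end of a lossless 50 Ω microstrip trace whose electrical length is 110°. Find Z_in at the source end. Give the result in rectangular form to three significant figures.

tan(βl) = tan(110°) = -2.75
Z_in = Z_0·(Z_L + jZ_0·tanβl)/(Z_0 + jZ_L·tanβl)
     = 50·(7.27 − j128)/(76.7 − j20)

Z_in ≈ 24.8 − j76.8 Ω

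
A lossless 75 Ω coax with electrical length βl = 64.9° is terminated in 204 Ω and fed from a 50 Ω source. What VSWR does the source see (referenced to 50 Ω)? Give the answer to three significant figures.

tan(βl) = 2.13
Z_in = Z_0·(Z_L + jZ_0·tanβl)/(Z_0 + jZ_L·tanβl) = 32.7 − j29.5 Ω
Γ_s = (Z_in − Z_s)/(Z_in + Z_s) = (-17.3 − j29.5)/(82.7 − j29.5), |Γ_s| = 0.39
VSWR = (1 + |Γ_s|)/(1 − |Γ_s|)

VSWR ≈ 2.28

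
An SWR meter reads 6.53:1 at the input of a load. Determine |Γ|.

|Γ| ≈ 0.734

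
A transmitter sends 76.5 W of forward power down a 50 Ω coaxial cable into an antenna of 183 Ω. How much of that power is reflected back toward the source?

Γ = (183 − 50)/(183 + 50) = 0.571
|Γ|² = 0.326
P_refl = |Γ|²·P_inc = 24.9 W, P_del = (1 − |Γ|²)·P_inc = 51.6 W

P_reflected ≈ 24.9 W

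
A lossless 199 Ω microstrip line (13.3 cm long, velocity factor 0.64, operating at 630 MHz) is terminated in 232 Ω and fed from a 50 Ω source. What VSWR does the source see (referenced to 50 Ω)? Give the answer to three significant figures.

λ = v/f = 0.64·c / 630 MHz = 0.305 m
βl = 2π·l/λ = 2π × 0.436 = 157°
tan(βl) = -0.422
Z_in = Z_0·(Z_L + jZ_0·tanβl)/(Z_0 + jZ_L·tanβl) = 220 + j24.3 Ω
Γ_s = (Z_in − Z_s)/(Z_in + Z_s) = (170 + j24.3)/(270 + j24.3), |Γ_s| = 0.634
VSWR = (1 + |Γ_s|)/(1 − |Γ_s|)

VSWR ≈ 4.46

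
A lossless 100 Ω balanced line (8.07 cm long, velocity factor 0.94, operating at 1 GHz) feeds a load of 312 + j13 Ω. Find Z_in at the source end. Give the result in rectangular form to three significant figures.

Z_in ≈ 33.3 + j19.3 Ω

λ = v/f = 0.94·c / 1 GHz = 0.282 m
βl = 2π·l/λ = 2π × 0.286 = 103°
tan(βl) = tan(103°) = -4.32
Z_in = Z_0·(Z_L + jZ_0·tanβl)/(Z_0 + jZ_L·tanβl)
     = 100·(312 − j419)/(156 − j1350)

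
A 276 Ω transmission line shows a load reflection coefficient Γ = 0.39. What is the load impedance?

Z_L = Z_0·(1 + Γ)/(1 − Γ) = 276·(1.39)/(0.61)

Z_L ≈ 629 Ω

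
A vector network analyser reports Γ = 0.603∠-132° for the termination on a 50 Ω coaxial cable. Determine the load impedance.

Z_L ≈ 14.7 − j20.6 Ω

Z_L = Z_0·(1 + Γ)/(1 − Γ) = 50·(0.597 − j0.448)/(1.4 + j0.448)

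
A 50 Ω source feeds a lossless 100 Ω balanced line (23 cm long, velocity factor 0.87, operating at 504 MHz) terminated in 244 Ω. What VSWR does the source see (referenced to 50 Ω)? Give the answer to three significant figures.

λ = v/f = 0.87·c / 504 MHz = 0.518 m
βl = 2π·l/λ = 2π × 0.444 = 160°
tan(βl) = -0.366
Z_in = Z_0·(Z_L + jZ_0·tanβl)/(Z_0 + jZ_L·tanβl) = 154 + j101 Ω
Γ_s = (Z_in − Z_s)/(Z_in + Z_s) = (104 + j101)/(204 + j101), |Γ_s| = 0.637
VSWR = (1 + |Γ_s|)/(1 − |Γ_s|)

VSWR ≈ 4.5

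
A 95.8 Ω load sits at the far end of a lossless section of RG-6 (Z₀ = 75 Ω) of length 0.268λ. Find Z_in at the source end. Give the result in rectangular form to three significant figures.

Z_in ≈ 59 + j3.27 Ω

βl = 2π × 0.268 = 96.5°
tan(βl) = tan(96.5°) = -8.8
Z_in = Z_0·(Z_L + jZ_0·tanβl)/(Z_0 + jZ_L·tanβl)
     = 75·(95.8 − j660)/(75 − j843)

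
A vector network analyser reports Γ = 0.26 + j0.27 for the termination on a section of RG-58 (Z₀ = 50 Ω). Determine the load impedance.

Z_L ≈ 69.3 + j43.5 Ω

Z_L = Z_0·(1 + Γ)/(1 − Γ) = 50·(1.26 + j0.27)/(0.74 − j0.27)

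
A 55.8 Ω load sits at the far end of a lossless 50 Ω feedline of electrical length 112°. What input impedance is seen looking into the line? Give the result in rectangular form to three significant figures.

Z_in ≈ 46.1 + j3.52 Ω

tan(βl) = tan(112°) = -2.48
Z_in = Z_0·(Z_L + jZ_0·tanβl)/(Z_0 + jZ_L·tanβl)
     = 50·(55.8 − j124)/(50 − j138)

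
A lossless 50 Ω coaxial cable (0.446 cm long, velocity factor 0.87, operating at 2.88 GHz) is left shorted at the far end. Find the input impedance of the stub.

λ = v/f = 0.87·c / 2.88 GHz = 0.0906 m
βl = 2π·l/λ = 2π × 0.0492 = 17.7°
tan(βl) = 0.319
For a shorted stub, Z_in = jZ_0·tan(βl)

Z_in ≈ +j16 Ω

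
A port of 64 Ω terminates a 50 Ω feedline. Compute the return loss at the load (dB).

Γ = (64 − 50)/(64 + 50) = 0.123
RL = −20·log₁₀|Γ| = −20·log₁₀(0.123)

RL ≈ 18.2 dB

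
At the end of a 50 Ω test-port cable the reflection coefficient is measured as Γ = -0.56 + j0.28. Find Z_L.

Z_L = Z_0·(1 + Γ)/(1 − Γ) = 50·(0.44 + j0.28)/(1.56 − j0.28)

Z_L ≈ 12.1 + j11.1 Ω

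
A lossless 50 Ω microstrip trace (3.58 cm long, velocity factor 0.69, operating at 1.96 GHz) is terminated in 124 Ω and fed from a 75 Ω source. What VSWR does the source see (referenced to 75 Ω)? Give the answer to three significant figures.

λ = v/f = 0.69·c / 1.96 GHz = 0.106 m
βl = 2π·l/λ = 2π × 0.339 = 122°
tan(βl) = -1.6
Z_in = Z_0·(Z_L + jZ_0·tanβl)/(Z_0 + jZ_L·tanβl) = 26.4 + j24.6 Ω
Γ_s = (Z_in − Z_s)/(Z_in + Z_s) = (-48.6 + j24.6)/(101 + j24.6), |Γ_s| = 0.522
VSWR = (1 + |Γ_s|)/(1 − |Γ_s|)

VSWR ≈ 3.19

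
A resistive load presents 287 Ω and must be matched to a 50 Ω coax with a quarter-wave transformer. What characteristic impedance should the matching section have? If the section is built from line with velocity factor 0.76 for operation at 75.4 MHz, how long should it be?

Z_qwt = √(Z_0·R_L) = √(50 × 287) = √14350
λ = 0.76·c/f = 3.02 m, so l = λ/4 = 0.756 m

Z_qwt ≈ 120 Ω; length ≈ 75.6 cm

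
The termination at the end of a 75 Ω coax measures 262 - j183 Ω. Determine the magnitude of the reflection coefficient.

Γ = (Z_L − Z_0)/(Z_L + Z_0) = (187 − j183)/(337 − j183)
|Γ| = 262/383

|Γ| ≈ 0.682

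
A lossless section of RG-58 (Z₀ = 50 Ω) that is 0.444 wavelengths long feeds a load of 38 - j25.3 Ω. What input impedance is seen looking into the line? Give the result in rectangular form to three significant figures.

βl = 2π × 0.444 = 160°
tan(βl) = tan(160°) = -0.367
Z_in = Z_0·(Z_L + jZ_0·tanβl)/(Z_0 + jZ_L·tanβl)
     = 50·(38 − j43.7)/(40.7 − j14)

Z_in ≈ 58.2 − j33.7 Ω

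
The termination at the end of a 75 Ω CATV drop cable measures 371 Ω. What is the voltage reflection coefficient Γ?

Γ = 0.664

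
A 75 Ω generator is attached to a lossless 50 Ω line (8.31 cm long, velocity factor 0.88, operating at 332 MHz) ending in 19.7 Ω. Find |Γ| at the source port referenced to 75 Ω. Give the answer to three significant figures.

λ = v/f = 0.88·c / 332 MHz = 0.795 m
βl = 2π·l/λ = 2π × 0.105 = 37.6°
tan(βl) = 0.771
Z_in = Z_0·(Z_L + jZ_0·tanβl)/(Z_0 + jZ_L·tanβl) = 28.8 + j29.8 Ω
Γ_s = (Z_in − Z_s)/(Z_in + Z_s) = (-46.2 + j29.8)/(104 + j29.8), |Γ_s| = 0.51

|Γ| ≈ 0.51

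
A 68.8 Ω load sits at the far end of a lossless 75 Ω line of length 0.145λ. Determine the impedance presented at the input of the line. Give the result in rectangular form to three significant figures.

Z_in ≈ 76.4 + j6.39 Ω

βl = 2π × 0.145 = 52.2°
tan(βl) = tan(52.2°) = 1.29
Z_in = Z_0·(Z_L + jZ_0·tanβl)/(Z_0 + jZ_L·tanβl)
     = 75·(68.8 + j96.7)/(75 + j88.7)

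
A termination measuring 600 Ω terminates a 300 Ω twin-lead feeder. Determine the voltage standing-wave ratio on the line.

VSWR ≈ 2

Γ = (600 − 300)/(600 + 300) = 0.333
VSWR = (1 + 0.333)/(1 − 0.333)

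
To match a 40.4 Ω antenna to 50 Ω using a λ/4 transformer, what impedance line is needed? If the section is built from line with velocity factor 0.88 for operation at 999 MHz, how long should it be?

Z_qwt = √(Z_0·R_L) = √(50 × 40.4) = √2020
λ = 0.88·c/f = 0.264 m, so l = λ/4 = 0.0661 m

Z_qwt ≈ 44.9 Ω; length ≈ 6.61 cm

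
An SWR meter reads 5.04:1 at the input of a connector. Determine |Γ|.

|Γ| = (S − 1)/(S + 1) = (5.04 − 1)/(5.04 + 1) = 4.04/6.04

|Γ| ≈ 0.669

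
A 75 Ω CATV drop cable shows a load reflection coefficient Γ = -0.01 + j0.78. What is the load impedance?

Z_L = Z_0·(1 + Γ)/(1 − Γ) = 75·(0.99 + j0.78)/(1.01 − j0.78)

Z_L ≈ 18 + j71.8 Ω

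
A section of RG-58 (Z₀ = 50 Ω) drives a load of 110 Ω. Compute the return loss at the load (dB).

Γ = (110 − 50)/(110 + 50) = 0.375
RL = −20·log₁₀|Γ| = −20·log₁₀(0.375)

RL ≈ 8.52 dB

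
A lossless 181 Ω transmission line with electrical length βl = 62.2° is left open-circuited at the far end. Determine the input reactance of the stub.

tan(βl) = 1.9
For an open-circuited stub, Z_in = −jZ_0·cot(βl) = −jZ_0/tan(βl)

X_in ≈ -95.4 Ω (capacitive)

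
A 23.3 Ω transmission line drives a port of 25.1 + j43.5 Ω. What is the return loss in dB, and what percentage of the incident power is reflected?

RL ≈ 3.49 dB; 44.8% of incident power reflected

Γ = (1.8 + j43.5)/(48.4 + j43.5), |Γ| = 0.669
RL = −20·log₁₀(0.669) = 3.49 dB
P_refl/P_inc = |Γ|² = 0.448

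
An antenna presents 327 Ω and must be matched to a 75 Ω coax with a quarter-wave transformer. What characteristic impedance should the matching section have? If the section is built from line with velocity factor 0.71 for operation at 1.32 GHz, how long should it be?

Z_qwt ≈ 157 Ω; length ≈ 4.03 cm

Z_qwt = √(Z_0·R_L) = √(75 × 327) = √24520
λ = 0.71·c/f = 0.161 m, so l = λ/4 = 0.0403 m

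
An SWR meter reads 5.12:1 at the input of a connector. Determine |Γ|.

|Γ| = (S − 1)/(S + 1) = (5.12 − 1)/(5.12 + 1) = 4.12/6.12

|Γ| ≈ 0.673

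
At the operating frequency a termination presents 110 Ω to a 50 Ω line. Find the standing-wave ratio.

Γ = (110 − 50)/(110 + 50) = 0.375
VSWR = (1 + 0.375)/(1 − 0.375)

VSWR ≈ 2.2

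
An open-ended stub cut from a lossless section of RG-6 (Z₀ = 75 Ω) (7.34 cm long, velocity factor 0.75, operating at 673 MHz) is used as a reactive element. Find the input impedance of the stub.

Z_in ≈ −j14.5 Ω

λ = v/f = 0.75·c / 673 MHz = 0.334 m
βl = 2π·l/λ = 2π × 0.22 = 79°
tan(βl) = 5.16
For an open-ended stub, Z_in = −jZ_0·cot(βl) = −jZ_0/tan(βl)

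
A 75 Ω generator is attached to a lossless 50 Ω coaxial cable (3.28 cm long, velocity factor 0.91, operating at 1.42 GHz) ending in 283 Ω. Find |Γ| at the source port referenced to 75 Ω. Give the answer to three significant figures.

λ = v/f = 0.91·c / 1.42 GHz = 0.192 m
βl = 2π·l/λ = 2π × 0.171 = 61.4°
tan(βl) = 1.84
Z_in = Z_0·(Z_L + jZ_0·tanβl)/(Z_0 + jZ_L·tanβl) = 11.4 − j26.1 Ω
Γ_s = (Z_in − Z_s)/(Z_in + Z_s) = (-63.6 − j26.1)/(86.4 − j26.1), |Γ_s| = 0.763

|Γ| ≈ 0.763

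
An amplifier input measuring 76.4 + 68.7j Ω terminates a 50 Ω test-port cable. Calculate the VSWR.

Γ = (Z_L − Z_0)/(Z_L + Z_0) = (26.4 + j68.7)/(126.4 + j68.7)
|Γ| = 73.6/144 = 0.512
VSWR = (1 + |Γ|)/(1 − |Γ|) = 1.51/0.488

VSWR ≈ 3.09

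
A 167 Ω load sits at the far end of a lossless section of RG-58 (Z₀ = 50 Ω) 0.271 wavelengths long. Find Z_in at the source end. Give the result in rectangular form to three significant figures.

βl = 2π × 0.271 = 97.6°
tan(βl) = tan(97.6°) = -7.53
Z_in = Z_0·(Z_L + jZ_0·tanβl)/(Z_0 + jZ_L·tanβl)
     = 50·(167 − j377)/(50 − j1260)

Z_in ≈ 15.2 + j6.03 Ω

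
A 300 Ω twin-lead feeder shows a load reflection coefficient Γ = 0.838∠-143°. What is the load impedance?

Z_L = Z_0·(1 + Γ)/(1 − Γ) = 300·(0.331 − j0.504)/(1.67 + j0.504)

Z_L ≈ 29.4 − j99.5 Ω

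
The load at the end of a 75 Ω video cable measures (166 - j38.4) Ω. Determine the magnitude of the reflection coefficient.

|Γ| ≈ 0.405

Γ = (Z_L − Z_0)/(Z_L + Z_0) = (91 − j38.4)/(241 − j38.4)
|Γ| = 98.8/244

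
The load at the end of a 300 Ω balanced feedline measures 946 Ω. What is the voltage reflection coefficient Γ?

Γ = 0.518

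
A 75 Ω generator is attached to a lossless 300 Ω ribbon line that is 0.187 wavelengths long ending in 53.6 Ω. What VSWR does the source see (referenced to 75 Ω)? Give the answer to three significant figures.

βl = 2π × 0.187 = 67.3°
tan(βl) = 2.39
Z_in = Z_0·(Z_L + jZ_0·tanβl)/(Z_0 + jZ_L·tanβl) = 305 + j588 Ω
Γ_s = (Z_in − Z_s)/(Z_in + Z_s) = (230 + j588)/(380 + j588), |Γ_s| = 0.902
VSWR = (1 + |Γ_s|)/(1 − |Γ_s|)

VSWR ≈ 19.4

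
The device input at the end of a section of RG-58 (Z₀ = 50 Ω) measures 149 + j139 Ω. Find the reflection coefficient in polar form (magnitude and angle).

Γ ≈ 0.703 ∠ 19.6°

Γ = (Z_L − Z_0)/(Z_L + Z_0) = (99 + j139)/(199 + j139)
|Γ| = 171/243 = 0.703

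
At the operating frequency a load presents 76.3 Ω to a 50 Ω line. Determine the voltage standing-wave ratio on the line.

For a purely resistive load, VSWR = R_L/Z_0 or Z_0/R_L (whichever > 1) = 76.3/50

VSWR ≈ 1.53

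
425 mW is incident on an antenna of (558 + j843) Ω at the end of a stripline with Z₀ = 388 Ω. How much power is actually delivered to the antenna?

|Γ| = |(170 + j843)/(946 + j843)| = 0.679
|Γ|² = 0.461
P_refl = |Γ|²·P_inc = 196 mW, P_del = (1 − |Γ|²)·P_inc = 229 mW

P_delivered ≈ 229 mW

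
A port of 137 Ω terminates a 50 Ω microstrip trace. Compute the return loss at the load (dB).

Γ = (137 − 50)/(137 + 50) = 0.465
RL = −20·log₁₀|Γ| = −20·log₁₀(0.465)

RL ≈ 6.65 dB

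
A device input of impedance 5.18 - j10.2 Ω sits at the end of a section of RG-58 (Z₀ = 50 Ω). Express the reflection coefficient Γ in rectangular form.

Γ ≈ -0.752 − j0.324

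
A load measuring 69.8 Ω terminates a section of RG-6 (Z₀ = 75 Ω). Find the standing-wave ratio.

Γ = (69.8 − 75)/(69.8 + 75) = -0.0359
VSWR = (1 + 0.0359)/(1 − 0.0359)

VSWR ≈ 1.07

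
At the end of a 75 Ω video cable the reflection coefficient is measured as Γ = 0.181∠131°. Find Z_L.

Z_L = Z_0·(1 + Γ)/(1 − Γ) = 75·(0.881 + j0.137)/(1.12 − j0.137)

Z_L ≈ 57.1 + j16.1 Ω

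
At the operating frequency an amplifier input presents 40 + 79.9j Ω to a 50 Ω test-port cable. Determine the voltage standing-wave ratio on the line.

VSWR ≈ 5.04

Γ = (Z_L − Z_0)/(Z_L + Z_0) = (-10 + j79.9)/(90 + j79.9)
|Γ| = 80.5/120 = 0.669
VSWR = (1 + |Γ|)/(1 − |Γ|) = 1.67/0.331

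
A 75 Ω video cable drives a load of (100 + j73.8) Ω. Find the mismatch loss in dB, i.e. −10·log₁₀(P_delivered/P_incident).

Γ = (25 + j73.8)/(175 + j73.8), |Γ| = 0.41
|Γ|² = 0.168, so P_del/P_inc = 1 − |Γ|² = 0.832
ML = −10·log₁₀(1 − |Γ|²)

mismatch loss ≈ 0.8 dB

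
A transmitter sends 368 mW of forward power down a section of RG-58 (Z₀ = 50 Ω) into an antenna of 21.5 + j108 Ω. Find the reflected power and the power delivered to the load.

|Γ| = |(-28.5 + j108)/(71.5 + j108)| = 0.862
|Γ|² = 0.744
P_refl = |Γ|²·P_inc = 274 mW, P_del = (1 − |Γ|²)·P_inc = 94.3 mW

P_reflected ≈ 274 mW; P_delivered ≈ 94.3 mW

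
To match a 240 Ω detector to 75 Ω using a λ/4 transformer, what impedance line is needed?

Z_qwt = √(Z_0·R_L) = √(75 × 240) = √18000

Z_qwt ≈ 134 Ω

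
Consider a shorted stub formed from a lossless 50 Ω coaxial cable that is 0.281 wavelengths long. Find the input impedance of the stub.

βl = 2π × 0.281 = 101°
tan(βl) = -5.07
For a shorted stub, Z_in = jZ_0·tan(βl)

Z_in ≈ −j253 Ω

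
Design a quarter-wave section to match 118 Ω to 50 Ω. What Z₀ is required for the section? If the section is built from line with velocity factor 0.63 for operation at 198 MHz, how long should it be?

Z_qwt = √(Z_0·R_L) = √(50 × 118) = √5900
λ = 0.63·c/f = 0.955 m, so l = λ/4 = 0.239 m

Z_qwt ≈ 76.8 Ω; length ≈ 23.9 cm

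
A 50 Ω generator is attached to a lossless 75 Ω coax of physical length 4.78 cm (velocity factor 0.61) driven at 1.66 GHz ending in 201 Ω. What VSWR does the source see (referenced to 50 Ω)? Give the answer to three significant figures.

VSWR ≈ 3.68

λ = v/f = 0.61·c / 1.66 GHz = 0.11 m
βl = 2π·l/λ = 2π × 0.434 = 156°
tan(βl) = -0.443
Z_in = Z_0·(Z_L + jZ_0·tanβl)/(Z_0 + jZ_L·tanβl) = 99.7 + j85.2 Ω
Γ_s = (Z_in − Z_s)/(Z_in + Z_s) = (49.7 + j85.2)/(150 + j85.2), |Γ_s| = 0.573
VSWR = (1 + |Γ_s|)/(1 − |Γ_s|)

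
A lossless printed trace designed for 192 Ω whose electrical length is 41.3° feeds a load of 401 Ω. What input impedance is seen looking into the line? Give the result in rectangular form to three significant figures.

tan(βl) = tan(41.3°) = 0.879
Z_in = Z_0·(Z_L + jZ_0·tanβl)/(Z_0 + jZ_L·tanβl)
     = 192·(401 + j169)/(192 + j352)

Z_in ≈ 163 − j130 Ω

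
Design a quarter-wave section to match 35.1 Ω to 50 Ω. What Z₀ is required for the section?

Z_qwt ≈ 41.9 Ω

Z_qwt = √(Z_0·R_L) = √(50 × 35.1) = √1755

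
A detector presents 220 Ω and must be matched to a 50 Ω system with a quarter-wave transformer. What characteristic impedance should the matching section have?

Z_qwt = √(Z_0·R_L) = √(50 × 220) = √11000

Z_qwt ≈ 105 Ω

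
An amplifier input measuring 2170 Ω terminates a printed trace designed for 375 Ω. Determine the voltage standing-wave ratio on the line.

VSWR ≈ 5.79

Γ = (2170 − 375)/(2170 + 375) = 0.705
VSWR = (1 + 0.705)/(1 − 0.705)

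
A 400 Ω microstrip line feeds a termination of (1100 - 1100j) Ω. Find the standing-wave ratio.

VSWR ≈ 5.69

Γ = (Z_L − Z_0)/(Z_L + Z_0) = (700 − j1100)/(1500 − j1100)
|Γ| = 1300/1860 = 0.701
VSWR = (1 + |Γ|)/(1 − |Γ|) = 1.7/0.299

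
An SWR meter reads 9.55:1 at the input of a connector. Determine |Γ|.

|Γ| ≈ 0.81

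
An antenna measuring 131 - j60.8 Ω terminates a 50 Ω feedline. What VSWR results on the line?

VSWR ≈ 3.26

Γ = (Z_L − Z_0)/(Z_L + Z_0) = (81 − j60.8)/(181 − j60.8)
|Γ| = 101/191 = 0.53
VSWR = (1 + |Γ|)/(1 − |Γ|) = 1.53/0.47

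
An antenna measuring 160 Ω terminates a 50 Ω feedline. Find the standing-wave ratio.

VSWR ≈ 3.2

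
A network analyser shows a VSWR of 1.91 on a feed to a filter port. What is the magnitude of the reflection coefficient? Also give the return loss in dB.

|Γ| ≈ 0.313; return loss ≈ 10.1 dB

|Γ| = (S − 1)/(S + 1) = (1.91 − 1)/(1.91 + 1) = 0.91/2.91
RL = −20·log₁₀|Γ| = −20·log₁₀(0.313)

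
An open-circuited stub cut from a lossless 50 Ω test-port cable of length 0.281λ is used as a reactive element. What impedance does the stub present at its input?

βl = 2π × 0.281 = 101°
tan(βl) = -5.07
For an open-circuited stub, Z_in = −jZ_0·cot(βl) = −jZ_0/tan(βl)

Z_in ≈ +j9.86 Ω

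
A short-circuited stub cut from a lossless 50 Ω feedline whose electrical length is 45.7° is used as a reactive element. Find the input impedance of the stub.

tan(βl) = 1.02
For a short-circuited stub, Z_in = jZ_0·tan(βl)

Z_in ≈ +j51.2 Ω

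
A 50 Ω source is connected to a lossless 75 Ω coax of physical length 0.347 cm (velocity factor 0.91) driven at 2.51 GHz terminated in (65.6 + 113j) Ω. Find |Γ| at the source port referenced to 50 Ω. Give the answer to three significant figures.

λ = v/f = 0.91·c / 2.51 GHz = 0.109 m
βl = 2π·l/λ = 2π × 0.0319 = 11.5°
tan(βl) = 0.203
Z_in = Z_0·(Z_L + jZ_0·tanβl)/(Z_0 + jZ_L·tanβl) = 133 + j151 Ω
Γ_s = (Z_in − Z_s)/(Z_in + Z_s) = (83.1 + j151)/(183 + j151), |Γ_s| = 0.726

|Γ| ≈ 0.726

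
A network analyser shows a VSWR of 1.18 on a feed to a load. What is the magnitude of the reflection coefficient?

|Γ| ≈ 0.0826

|Γ| = (S − 1)/(S + 1) = (1.18 − 1)/(1.18 + 1) = 0.18/2.18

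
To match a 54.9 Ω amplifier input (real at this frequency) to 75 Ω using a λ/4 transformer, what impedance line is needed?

Z_qwt ≈ 64.2 Ω

Z_qwt = √(Z_0·R_L) = √(75 × 54.9) = √4118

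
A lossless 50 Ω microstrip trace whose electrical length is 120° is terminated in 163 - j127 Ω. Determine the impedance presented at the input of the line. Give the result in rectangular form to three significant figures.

tan(βl) = tan(120°) = -1.73
Z_in = Z_0·(Z_L + jZ_0·tanβl)/(Z_0 + jZ_L·tanβl)
     = 50·(163 − j214)/(-170 − j282)

Z_in ≈ 15 + j37.9 Ω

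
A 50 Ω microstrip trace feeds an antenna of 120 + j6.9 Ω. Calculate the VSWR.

Γ = (Z_L − Z_0)/(Z_L + Z_0) = (70 + j6.9)/(170 + j6.9)
|Γ| = 70.3/170 = 0.413
VSWR = (1 + |Γ|)/(1 − |Γ|) = 1.41/0.587

VSWR ≈ 2.41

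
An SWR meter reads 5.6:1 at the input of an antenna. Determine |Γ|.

|Γ| = (S − 1)/(S + 1) = (5.6 − 1)/(5.6 + 1) = 4.6/6.6

|Γ| ≈ 0.697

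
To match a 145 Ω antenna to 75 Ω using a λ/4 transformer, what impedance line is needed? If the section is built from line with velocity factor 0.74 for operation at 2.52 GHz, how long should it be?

Z_qwt = √(Z_0·R_L) = √(75 × 145) = √10880
λ = 0.74·c/f = 0.0881 m, so l = λ/4 = 0.022 m

Z_qwt ≈ 104 Ω; length ≈ 2.2 cm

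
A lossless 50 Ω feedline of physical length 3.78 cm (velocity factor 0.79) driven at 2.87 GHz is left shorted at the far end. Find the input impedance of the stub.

Z_in ≈ −j13.6 Ω

λ = v/f = 0.79·c / 2.87 GHz = 0.0826 m
βl = 2π·l/λ = 2π × 0.458 = 165°
tan(βl) = -0.272
For a shorted stub, Z_in = jZ_0·tan(βl)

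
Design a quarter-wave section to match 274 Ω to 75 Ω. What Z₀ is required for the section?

Z_qwt ≈ 143 Ω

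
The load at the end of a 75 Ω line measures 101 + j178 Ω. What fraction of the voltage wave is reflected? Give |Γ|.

Γ = (Z_L − Z_0)/(Z_L + Z_0) = (26 + j178)/(176 + j178)
|Γ| = 180/250

|Γ| ≈ 0.719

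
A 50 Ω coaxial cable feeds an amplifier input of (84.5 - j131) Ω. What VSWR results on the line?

VSWR ≈ 6.18

Γ = (Z_L − Z_0)/(Z_L + Z_0) = (34.5 − j131)/(134.5 − j131)
|Γ| = 135/188 = 0.722
VSWR = (1 + |Γ|)/(1 − |Γ|) = 1.72/0.278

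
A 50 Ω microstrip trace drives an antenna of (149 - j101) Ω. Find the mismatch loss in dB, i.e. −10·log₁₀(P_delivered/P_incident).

mismatch loss ≈ 2.23 dB

Γ = (99 − j101)/(199 − j101), |Γ| = 0.634
|Γ|² = 0.402, so P_del/P_inc = 1 − |Γ|² = 0.598
ML = −10·log₁₀(1 − |Γ|²)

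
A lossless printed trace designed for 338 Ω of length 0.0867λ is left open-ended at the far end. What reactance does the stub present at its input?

X_in ≈ -558 Ω (capacitive)

βl = 2π × 0.0867 = 31.2°
tan(βl) = 0.606
For an open-ended stub, Z_in = −jZ_0·cot(βl) = −jZ_0/tan(βl)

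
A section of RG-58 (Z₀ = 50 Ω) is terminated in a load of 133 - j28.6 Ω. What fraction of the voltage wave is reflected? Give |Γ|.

Γ = (Z_L − Z_0)/(Z_L + Z_0) = (83 − j28.6)/(183 − j28.6)
|Γ| = 87.8/185

|Γ| ≈ 0.474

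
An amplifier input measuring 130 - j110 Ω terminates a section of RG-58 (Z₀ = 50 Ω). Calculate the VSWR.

Γ = (Z_L − Z_0)/(Z_L + Z_0) = (80 − j110)/(180 − j110)
|Γ| = 136/211 = 0.645
VSWR = (1 + |Γ|)/(1 − |Γ|) = 1.64/0.355

VSWR ≈ 4.63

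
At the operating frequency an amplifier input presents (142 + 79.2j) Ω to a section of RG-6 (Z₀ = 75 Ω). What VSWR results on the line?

Γ = (Z_L − Z_0)/(Z_L + Z_0) = (67 + j79.2)/(217 + j79.2)
|Γ| = 104/231 = 0.449
VSWR = (1 + |Γ|)/(1 − |Γ|) = 1.45/0.551

VSWR ≈ 2.63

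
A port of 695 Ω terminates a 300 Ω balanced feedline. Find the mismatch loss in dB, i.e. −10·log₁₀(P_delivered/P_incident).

mismatch loss ≈ 0.745 dB

Γ = (695 − 300)/(695 + 300) = 0.397
|Γ|² = 0.158, so P_del/P_inc = 1 − |Γ|² = 0.842
ML = −10·log₁₀(1 − |Γ|²)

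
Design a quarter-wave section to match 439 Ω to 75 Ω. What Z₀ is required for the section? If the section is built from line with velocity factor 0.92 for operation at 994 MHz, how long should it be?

Z_qwt ≈ 181 Ω; length ≈ 6.94 cm

Z_qwt = √(Z_0·R_L) = √(75 × 439) = √32920
λ = 0.92·c/f = 0.278 m, so l = λ/4 = 0.0694 m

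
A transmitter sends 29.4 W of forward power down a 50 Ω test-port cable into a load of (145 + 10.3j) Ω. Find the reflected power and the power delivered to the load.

|Γ| = |(95 + j10.3)/(195 + j10.3)| = 0.489
|Γ|² = 0.239
P_refl = |Γ|²·P_inc = 7.04 W, P_del = (1 − |Γ|²)·P_inc = 22.4 W

P_reflected ≈ 7.04 W; P_delivered ≈ 22.4 W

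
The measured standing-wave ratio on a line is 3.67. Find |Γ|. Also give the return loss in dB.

|Γ| ≈ 0.572; return loss ≈ 4.86 dB

|Γ| = (S − 1)/(S + 1) = (3.67 − 1)/(3.67 + 1) = 2.67/4.67
RL = −20·log₁₀|Γ| = −20·log₁₀(0.572)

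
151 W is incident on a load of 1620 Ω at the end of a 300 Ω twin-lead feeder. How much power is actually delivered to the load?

Γ = (1620 − 300)/(1620 + 300) = 0.688
|Γ|² = 0.473
P_refl = |Γ|²·P_inc = 71.4 W, P_del = (1 − |Γ|²)·P_inc = 79.6 W

P_delivered ≈ 79.6 W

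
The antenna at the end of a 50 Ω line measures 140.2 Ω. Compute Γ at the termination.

Γ = 0.474

Γ = (Z_L − Z_0)/(Z_L + Z_0) = (140.2 − 50)/(140.2 + 50) = 90.2/190.2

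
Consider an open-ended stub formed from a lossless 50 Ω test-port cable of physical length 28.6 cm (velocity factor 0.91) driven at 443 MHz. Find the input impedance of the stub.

Z_in ≈ +j218 Ω

λ = v/f = 0.91·c / 443 MHz = 0.616 m
βl = 2π·l/λ = 2π × 0.464 = 167°
tan(βl) = -0.23
For an open-ended stub, Z_in = −jZ_0·cot(βl) = −jZ_0/tan(βl)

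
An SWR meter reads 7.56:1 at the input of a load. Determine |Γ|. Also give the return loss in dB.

|Γ| ≈ 0.766; return loss ≈ 2.31 dB

|Γ| = (S − 1)/(S + 1) = (7.56 − 1)/(7.56 + 1) = 6.56/8.56
RL = −20·log₁₀|Γ| = −20·log₁₀(0.766)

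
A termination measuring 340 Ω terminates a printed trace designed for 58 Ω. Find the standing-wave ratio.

VSWR ≈ 5.86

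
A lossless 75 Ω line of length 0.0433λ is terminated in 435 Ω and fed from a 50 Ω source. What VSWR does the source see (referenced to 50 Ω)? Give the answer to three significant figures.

βl = 2π × 0.0433 = 15.6°
tan(βl) = 0.279
Z_in = Z_0·(Z_L + jZ_0·tanβl)/(Z_0 + jZ_L·tanβl) = 130 − j189 Ω
Γ_s = (Z_in − Z_s)/(Z_in + Z_s) = (79.6 − j189)/(180 − j189), |Γ_s| = 0.786
VSWR = (1 + |Γ_s|)/(1 − |Γ_s|)

VSWR ≈ 8.36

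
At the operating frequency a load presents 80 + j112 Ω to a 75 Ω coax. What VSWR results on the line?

VSWR ≈ 3.83

Γ = (Z_L − Z_0)/(Z_L + Z_0) = (5 + j112)/(155 + j112)
|Γ| = 112/191 = 0.586
VSWR = (1 + |Γ|)/(1 − |Γ|) = 1.59/0.414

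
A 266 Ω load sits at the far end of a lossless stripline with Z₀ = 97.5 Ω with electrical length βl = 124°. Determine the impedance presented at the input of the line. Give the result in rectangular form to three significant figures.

Z_in ≈ 49 + j53.6 Ω

tan(βl) = tan(124°) = -1.48
Z_in = Z_0·(Z_L + jZ_0·tanβl)/(Z_0 + jZ_L·tanβl)
     = 97.5·(266 − j145)/(97.5 − j394)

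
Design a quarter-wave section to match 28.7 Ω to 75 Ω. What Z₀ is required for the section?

Z_qwt ≈ 46.4 Ω

Z_qwt = √(Z_0·R_L) = √(75 × 28.7) = √2152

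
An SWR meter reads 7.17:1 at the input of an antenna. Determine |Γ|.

|Γ| = (S − 1)/(S + 1) = (7.17 − 1)/(7.17 + 1) = 6.17/8.17

|Γ| ≈ 0.755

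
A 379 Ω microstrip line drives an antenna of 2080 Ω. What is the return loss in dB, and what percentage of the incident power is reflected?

Γ = (2080 − 379)/(2080 + 379) = 0.692
RL = −20·log₁₀(0.692) = 3.2 dB
P_refl/P_inc = |Γ|² = 0.479

RL ≈ 3.2 dB; 47.9% of incident power reflected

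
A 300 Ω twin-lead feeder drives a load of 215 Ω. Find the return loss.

Γ = (215 − 300)/(215 + 300) = -0.165
RL = −20·log₁₀|Γ| = −20·log₁₀(0.165)

RL ≈ 15.6 dB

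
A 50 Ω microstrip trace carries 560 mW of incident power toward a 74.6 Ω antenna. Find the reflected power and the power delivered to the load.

Γ = (74.6 − 50)/(74.6 + 50) = 0.197
|Γ|² = 0.039
P_refl = |Γ|²·P_inc = 21.8 mW, P_del = (1 − |Γ|²)·P_inc = 538 mW

P_reflected ≈ 21.8 mW; P_delivered ≈ 538 mW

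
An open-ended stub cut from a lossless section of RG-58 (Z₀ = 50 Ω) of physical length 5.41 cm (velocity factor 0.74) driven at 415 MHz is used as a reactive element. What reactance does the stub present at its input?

λ = v/f = 0.74·c / 415 MHz = 0.535 m
βl = 2π·l/λ = 2π × 0.101 = 36.4°
tan(βl) = 0.737
For an open-ended stub, Z_in = −jZ_0·cot(βl) = −jZ_0/tan(βl)

X_in ≈ -67.8 Ω (capacitive)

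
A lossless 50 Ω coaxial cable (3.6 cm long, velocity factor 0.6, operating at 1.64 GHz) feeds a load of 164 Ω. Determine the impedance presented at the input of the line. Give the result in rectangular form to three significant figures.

λ = v/f = 0.6·c / 1.64 GHz = 0.11 m
βl = 2π·l/λ = 2π × 0.328 = 118°
tan(βl) = tan(118°) = -1.87
Z_in = Z_0·(Z_L + jZ_0·tanβl)/(Z_0 + jZ_L·tanβl)
     = 50·(164 − j93.7)/(50 − j307)

Z_in ≈ 19.1 + j23.6 Ω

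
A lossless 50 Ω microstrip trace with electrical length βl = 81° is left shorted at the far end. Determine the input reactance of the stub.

tan(βl) = 6.31
For a shorted stub, Z_in = jZ_0·tan(βl)

X_in ≈ 316 Ω (inductive)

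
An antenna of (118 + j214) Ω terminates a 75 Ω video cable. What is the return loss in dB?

RL ≈ 2.41 dB

Γ = (43 + j214)/(193 + j214), |Γ| = 0.757
RL = −20·log₁₀|Γ| = −20·log₁₀(0.757)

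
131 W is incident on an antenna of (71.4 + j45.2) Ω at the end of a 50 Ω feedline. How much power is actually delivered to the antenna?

|Γ| = |(21.4 + j45.2)/(121.4 + j45.2)| = 0.386
|Γ|² = 0.149
P_refl = |Γ|²·P_inc = 19.5 W, P_del = (1 − |Γ|²)·P_inc = 111 W

P_delivered ≈ 111 W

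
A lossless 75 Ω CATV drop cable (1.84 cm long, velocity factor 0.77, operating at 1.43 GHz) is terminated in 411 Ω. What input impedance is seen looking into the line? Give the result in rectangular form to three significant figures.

Z_in ≈ 30.4 − j79.9 Ω

λ = v/f = 0.77·c / 1.43 GHz = 0.162 m
βl = 2π·l/λ = 2π × 0.114 = 41°
tan(βl) = tan(41°) = 0.869
Z_in = Z_0·(Z_L + jZ_0·tanβl)/(Z_0 + jZ_L·tanβl)
     = 75·(411 + j65.2)/(75 + j357)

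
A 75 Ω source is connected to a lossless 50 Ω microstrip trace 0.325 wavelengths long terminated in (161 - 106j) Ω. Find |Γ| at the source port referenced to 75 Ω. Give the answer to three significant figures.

βl = 2π × 0.325 = 117°
tan(βl) = -1.96
Z_in = Z_0·(Z_L + jZ_0·tanβl)/(Z_0 + jZ_L·tanβl) = 15.6 + j33.3 Ω
Γ_s = (Z_in − Z_s)/(Z_in + Z_s) = (-59.4 + j33.3)/(90.6 + j33.3), |Γ_s| = 0.705

|Γ| ≈ 0.705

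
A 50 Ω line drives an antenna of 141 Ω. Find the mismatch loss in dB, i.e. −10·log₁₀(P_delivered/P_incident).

Γ = (141 − 50)/(141 + 50) = 0.476
|Γ|² = 0.227, so P_del/P_inc = 1 − |Γ|² = 0.773
ML = −10·log₁₀(1 − |Γ|²)

mismatch loss ≈ 1.12 dB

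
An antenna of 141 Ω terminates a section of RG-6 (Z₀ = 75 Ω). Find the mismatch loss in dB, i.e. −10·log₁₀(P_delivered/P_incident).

Γ = (141 − 75)/(141 + 75) = 0.306
|Γ|² = 0.0934, so P_del/P_inc = 1 − |Γ|² = 0.907
ML = −10·log₁₀(1 − |Γ|²)

mismatch loss ≈ 0.426 dB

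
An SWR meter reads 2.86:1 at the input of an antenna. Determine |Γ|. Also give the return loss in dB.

|Γ| ≈ 0.482; return loss ≈ 6.34 dB

|Γ| = (S − 1)/(S + 1) = (2.86 − 1)/(2.86 + 1) = 1.86/3.86
RL = −20·log₁₀|Γ| = −20·log₁₀(0.482)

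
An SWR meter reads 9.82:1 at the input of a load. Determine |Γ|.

|Γ| ≈ 0.815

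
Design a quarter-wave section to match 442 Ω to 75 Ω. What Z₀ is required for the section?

Z_qwt ≈ 182 Ω

Z_qwt = √(Z_0·R_L) = √(75 × 442) = √33150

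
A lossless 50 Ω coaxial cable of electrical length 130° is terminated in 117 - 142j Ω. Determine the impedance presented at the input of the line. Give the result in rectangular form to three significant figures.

tan(βl) = tan(130°) = -1.19
Z_in = Z_0·(Z_L + jZ_0·tanβl)/(Z_0 + jZ_L·tanβl)
     = 50·(117 − j202)/(-119 − j139)

Z_in ≈ 21 + j59.9 Ω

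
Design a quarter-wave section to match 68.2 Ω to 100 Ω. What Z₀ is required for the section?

Z_qwt = √(Z_0·R_L) = √(100 × 68.2) = √6820

Z_qwt ≈ 82.6 Ω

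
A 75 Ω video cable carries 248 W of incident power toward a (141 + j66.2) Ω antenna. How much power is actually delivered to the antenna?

|Γ| = |(66 + j66.2)/(216 + j66.2)| = 0.414
|Γ|² = 0.171
P_refl = |Γ|²·P_inc = 42.5 W, P_del = (1 − |Γ|²)·P_inc = 206 W

P_delivered ≈ 206 W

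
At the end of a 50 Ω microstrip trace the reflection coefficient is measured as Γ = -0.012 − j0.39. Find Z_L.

Z_L = Z_0·(1 + Γ)/(1 − Γ) = 50·(0.988 − j0.39)/(1.01 + j0.39)

Z_L ≈ 36 − j33.2 Ω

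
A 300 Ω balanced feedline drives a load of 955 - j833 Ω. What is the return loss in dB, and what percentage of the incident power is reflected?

RL ≈ 3.05 dB; 49.5% of incident power reflected

Γ = (655 − j833)/(1255 − j833), |Γ| = 0.704
RL = −20·log₁₀(0.704) = 3.05 dB
P_refl/P_inc = |Γ|² = 0.495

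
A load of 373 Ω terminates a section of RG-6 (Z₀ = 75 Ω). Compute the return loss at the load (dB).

Γ = (373 − 75)/(373 + 75) = 0.665
RL = −20·log₁₀|Γ| = −20·log₁₀(0.665)

RL ≈ 3.54 dB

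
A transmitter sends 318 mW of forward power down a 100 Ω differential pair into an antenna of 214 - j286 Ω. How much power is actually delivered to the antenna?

P_delivered ≈ 151 mW

|Γ| = |(114 − j286)/(314 − j286)| = 0.725
|Γ|² = 0.525
P_refl = |Γ|²·P_inc = 167 mW, P_del = (1 − |Γ|²)·P_inc = 151 mW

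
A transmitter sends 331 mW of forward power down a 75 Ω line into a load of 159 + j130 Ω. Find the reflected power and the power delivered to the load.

|Γ| = |(84 + j130)/(234 + j130)| = 0.578
|Γ|² = 0.334
P_refl = |Γ|²·P_inc = 111 mW, P_del = (1 − |Γ|²)·P_inc = 220 mW

P_reflected ≈ 111 mW; P_delivered ≈ 220 mW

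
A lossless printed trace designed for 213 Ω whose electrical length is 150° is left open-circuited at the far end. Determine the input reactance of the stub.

X_in ≈ 369 Ω (inductive)

tan(βl) = -0.577
For an open-circuited stub, Z_in = −jZ_0·cot(βl) = −jZ_0/tan(βl)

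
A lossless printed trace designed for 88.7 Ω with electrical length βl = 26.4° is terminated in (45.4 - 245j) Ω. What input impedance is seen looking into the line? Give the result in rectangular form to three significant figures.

tan(βl) = tan(26.4°) = 0.496
Z_in = Z_0·(Z_L + jZ_0·tanβl)/(Z_0 + jZ_L·tanβl)
     = 88.7·(45.4 − j201)/(210 + j22.5)

Z_in ≈ 9.95 − j85.8 Ω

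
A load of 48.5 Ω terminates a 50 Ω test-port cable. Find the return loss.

RL ≈ 36.3 dB

Γ = (48.5 − 50)/(48.5 + 50) = -0.0152
RL = −20·log₁₀|Γ| = −20·log₁₀(0.0152)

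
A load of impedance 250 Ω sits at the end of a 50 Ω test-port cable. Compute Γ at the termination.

Γ = (Z_L − Z_0)/(Z_L + Z_0) = (250 − 50)/(250 + 50) = 200/300

Γ = 0.667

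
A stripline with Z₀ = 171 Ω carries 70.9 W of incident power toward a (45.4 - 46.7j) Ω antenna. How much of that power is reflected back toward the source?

|Γ| = |(-125.6 − j46.7)/(216.4 − j46.7)| = 0.605
|Γ|² = 0.366
P_refl = |Γ|²·P_inc = 26 W, P_del = (1 − |Γ|²)·P_inc = 44.9 W

P_reflected ≈ 26 W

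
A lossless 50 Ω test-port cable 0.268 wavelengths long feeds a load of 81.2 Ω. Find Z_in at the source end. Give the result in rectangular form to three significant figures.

Z_in ≈ 31 + j3.51 Ω

βl = 2π × 0.268 = 96.5°
tan(βl) = tan(96.5°) = -8.8
Z_in = Z_0·(Z_L + jZ_0·tanβl)/(Z_0 + jZ_L·tanβl)
     = 50·(81.2 − j440)/(50 − j715)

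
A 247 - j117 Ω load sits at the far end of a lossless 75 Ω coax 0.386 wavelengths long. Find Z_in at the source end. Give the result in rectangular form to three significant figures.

Z_in ≈ 52 + j92.7 Ω

βl = 2π × 0.386 = 139°
tan(βl) = tan(139°) = -0.871
Z_in = Z_0·(Z_L + jZ_0·tanβl)/(Z_0 + jZ_L·tanβl)
     = 75·(247 − j182)/(-26.9 − j215)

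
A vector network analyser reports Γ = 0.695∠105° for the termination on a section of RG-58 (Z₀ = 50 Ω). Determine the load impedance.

Z_L ≈ 14 + j36.4 Ω

Z_L = Z_0·(1 + Γ)/(1 − Γ) = 50·(0.82 + j0.671)/(1.18 − j0.671)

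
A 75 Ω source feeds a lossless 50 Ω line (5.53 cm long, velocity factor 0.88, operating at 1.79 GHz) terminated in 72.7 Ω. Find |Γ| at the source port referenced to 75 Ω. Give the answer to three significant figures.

|Γ| ≈ 0.272

λ = v/f = 0.88·c / 1.79 GHz = 0.147 m
βl = 2π·l/λ = 2π × 0.375 = 135°
tan(βl) = -1
Z_in = Z_0·(Z_L + jZ_0·tanβl)/(Z_0 + jZ_L·tanβl) = 46.7 + j17.9 Ω
Γ_s = (Z_in − Z_s)/(Z_in + Z_s) = (-28.3 + j17.9)/(122 + j17.9), |Γ_s| = 0.272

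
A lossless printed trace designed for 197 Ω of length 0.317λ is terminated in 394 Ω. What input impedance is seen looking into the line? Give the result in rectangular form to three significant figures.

Z_in ≈ 113 + j63 Ω

βl = 2π × 0.317 = 114°
tan(βl) = tan(114°) = -2.23
Z_in = Z_0·(Z_L + jZ_0·tanβl)/(Z_0 + jZ_L·tanβl)
     = 197·(394 − j440)/(197 − j880)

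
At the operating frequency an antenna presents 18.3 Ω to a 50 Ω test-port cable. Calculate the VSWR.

For a purely resistive load, VSWR = R_L/Z_0 or Z_0/R_L (whichever > 1) = 50/18.3

VSWR ≈ 2.73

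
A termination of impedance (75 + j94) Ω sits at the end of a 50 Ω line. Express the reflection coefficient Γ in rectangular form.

Γ = (Z_L − Z_0)/(Z_L + Z_0) = (25 + j94)/(125 + j94)

Γ ≈ 0.489 + j0.384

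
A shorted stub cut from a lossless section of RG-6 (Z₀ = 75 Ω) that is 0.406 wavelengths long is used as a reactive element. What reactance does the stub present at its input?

βl = 2π × 0.406 = 146°
tan(βl) = -0.67
For a shorted stub, Z_in = jZ_0·tan(βl)

X_in ≈ -50.3 Ω (capacitive)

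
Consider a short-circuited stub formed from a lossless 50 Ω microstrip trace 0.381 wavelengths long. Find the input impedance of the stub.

βl = 2π × 0.381 = 137°
tan(βl) = -0.927
For a short-circuited stub, Z_in = jZ_0·tan(βl)

Z_in ≈ −j46.4 Ω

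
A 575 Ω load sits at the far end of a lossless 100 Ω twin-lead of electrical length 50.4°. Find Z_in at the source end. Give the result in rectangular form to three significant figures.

Z_in ≈ 28.7 − j78.6 Ω

tan(βl) = tan(50.4°) = 1.21
Z_in = Z_0·(Z_L + jZ_0·tanβl)/(Z_0 + jZ_L·tanβl)
     = 100·(575 + j121)/(100 + j695)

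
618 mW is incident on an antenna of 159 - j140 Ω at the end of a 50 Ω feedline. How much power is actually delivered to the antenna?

|Γ| = |(109 − j140)/(209 − j140)| = 0.705
|Γ|² = 0.497
P_refl = |Γ|²·P_inc = 307 mW, P_del = (1 − |Γ|²)·P_inc = 311 mW

P_delivered ≈ 311 mW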